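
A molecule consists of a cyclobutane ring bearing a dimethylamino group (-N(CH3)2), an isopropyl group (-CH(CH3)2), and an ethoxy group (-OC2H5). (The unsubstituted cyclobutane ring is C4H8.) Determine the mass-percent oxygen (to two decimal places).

Atom tally by fragment:
  cyclobutane ring core → C:4 H:8
  (− 3 ring H displaced by substituents)
  + N(CH3)2 → N:1 C:2 H:6
  + CH(CH3)2 → C:3 H:7
  + OC2H5 → C:2 H:5 O:1
Element totals:
  C: 11
  H: 23
  N: 1
  O: 1
Molecular formula: C11H23NO.
Molar mass = 185.311 g/mol.
Mass from O: 1 × 15.999 = 15.999 g/mol.
%O = 15.999 / 185.311 × 100 = 8.63%.

8.63%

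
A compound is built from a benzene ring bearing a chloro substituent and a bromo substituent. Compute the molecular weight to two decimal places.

191.45 g/mol

Atom tally by fragment:
  benzene ring core → C:6 H:6
  (− 2 ring H displaced by substituents)
  + Cl → Cl:1
  + Br → Br:1
Element totals:
  C: 6
  H: 4
  Br: 1
  Cl: 1
Molecular formula: C6H4BrCl.
  M = 6(12.011) + 4(1.008) + 79.904 + 35.45
    = 72.066 + 4.032 + 79.904 + 35.450 = 191.452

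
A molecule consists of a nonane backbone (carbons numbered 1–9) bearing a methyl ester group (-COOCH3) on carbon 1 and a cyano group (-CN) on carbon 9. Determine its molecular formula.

Atom tally by fragment:
  CH3OOCCH2 → C:3 H:5 O:2
  CH2 → C:1 H:2
  CH2 → C:1 H:2
  CH2 → C:1 H:2
  CH2 → C:1 H:2
  CH2 → C:1 H:2
  CH2 → C:1 H:2
  CH2 → C:1 H:2
  CH2CN → C:2 H:2 N:1
Element totals:
  C: 12
  H: 21
  N: 1
  O: 2

C12H21NO2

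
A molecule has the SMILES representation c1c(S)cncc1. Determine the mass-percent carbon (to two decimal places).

Atom tally by fragment:
  pyridine ring core → C:5 H:5 N:1
  (− 1 ring H displaced by substituents)
  + SH → S:1 H:1
Element totals:
  C: 5
  H: 5
  N: 1
  S: 1
Molecular formula: C5H5NS.
Molar mass = 111.162 g/mol.
Mass from C: 5 × 12.011 = 60.055 g/mol.
%C = 60.055 / 111.162 × 100 = 54.02%.

54.02%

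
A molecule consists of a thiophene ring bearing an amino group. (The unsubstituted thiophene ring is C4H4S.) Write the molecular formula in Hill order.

Atom tally by fragment:
  thiophene ring core → C:4 H:4 S:1
  (− 1 ring H displaced by substituents)
  + NH2 → N:1 H:2
Element totals:
  C: 4
  H: 5
  N: 1
  S: 1

C4H5NS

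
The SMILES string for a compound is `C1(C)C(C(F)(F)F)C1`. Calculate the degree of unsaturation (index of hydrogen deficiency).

Atom tally by fragment:
  cyclopropane ring core → C:3 H:6
  (− 2 ring H displaced by substituents)
  + CH3 → C:1 H:3
  + CF3 → C:1 F:3
Element totals:
  C: 5
  H: 7
  F: 3
Molecular formula: C5H7F3.
DoU = (2C + 2 + N − H − X) / 2 = (2·5 + 2 + 0 − 7 − 3) / 2 = 1.

1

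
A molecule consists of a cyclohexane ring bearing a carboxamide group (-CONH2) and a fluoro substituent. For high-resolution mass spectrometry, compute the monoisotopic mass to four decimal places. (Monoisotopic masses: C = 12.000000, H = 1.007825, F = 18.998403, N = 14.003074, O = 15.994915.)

Atom tally by fragment:
  cyclohexane ring core → C:6 H:12
  (− 2 ring H displaced by substituents)
  + CONH2 → C:1 H:2 O:1 N:1
  + F → F:1
Element totals:
  C: 7
  H: 12
  F: 1
  N: 1
  O: 1
Molecular formula: C7H12FNO.
  M = 7(12.0) + 12(1.007825) + 18.998403 + 14.003074 + 15.994915
    = 84.000000 + 12.093900 + 18.998403 + 14.003074 + 15.994915 = 145.090292

145.0903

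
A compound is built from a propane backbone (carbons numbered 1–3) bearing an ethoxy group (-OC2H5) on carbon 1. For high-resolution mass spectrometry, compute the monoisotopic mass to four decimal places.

88.0888

Atom tally by fragment:
  C2H5OCH2 → C:3 H:7 O:1
  CH2 → C:1 H:2
  CH3 → C:1 H:3
Element totals:
  C: 5
  H: 12
  O: 1
Molecular formula: C5H12O.
  M = 5(12.0) + 12(1.007825) + 15.994915
    = 60.000000 + 12.093900 + 15.994915 = 88.088815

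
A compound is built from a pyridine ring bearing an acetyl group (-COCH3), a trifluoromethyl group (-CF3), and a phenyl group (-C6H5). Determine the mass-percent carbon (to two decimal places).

63.40%

Atom tally by fragment:
  pyridine ring core → C:5 H:5 N:1
  (− 3 ring H displaced by substituents)
  + COCH3 → C:2 H:3 O:1
  + CF3 → C:1 F:3
  + C6H5 → C:6 H:5
Element totals:
  C: 14
  H: 10
  F: 3
  N: 1
  O: 1
Molecular formula: C14H10F3NO.
Molar mass = 265.234 g/mol.
Mass from C: 14 × 12.011 = 168.154 g/mol.
%C = 168.154 / 265.234 × 100 = 63.40%.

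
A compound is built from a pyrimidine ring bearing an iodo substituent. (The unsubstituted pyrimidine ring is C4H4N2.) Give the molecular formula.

C4H3IN2

Atom tally by fragment:
  pyrimidine ring core → C:4 H:4 N:2
  (− 1 ring H displaced by substituents)
  + I → I:1
Element totals:
  C: 4
  H: 3
  I: 1
  N: 2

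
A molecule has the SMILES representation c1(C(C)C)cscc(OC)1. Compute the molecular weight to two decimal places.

Atom tally by fragment:
  thiophene ring core → C:4 H:4 S:1
  (− 2 ring H displaced by substituents)
  + CH(CH3)2 → C:3 H:7
  + OCH3 → C:1 H:3 O:1
Element totals:
  C: 8
  H: 12
  O: 1
  S: 1
Molecular formula: C8H12OS.
  M = 8(12.011) + 12(1.008) + 15.999 + 32.06
    = 96.088 + 12.096 + 15.999 + 32.060 = 156.243

156.24 g/mol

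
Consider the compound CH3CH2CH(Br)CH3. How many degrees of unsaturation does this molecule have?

Element totals:
  C: 4
  H: 9
  Br: 1
Molecular formula: C4H9Br.
DoU = (2C + 2 + N − H − X) / 2 = (2·4 + 2 + 0 − 9 − 1) / 2 = 0.

0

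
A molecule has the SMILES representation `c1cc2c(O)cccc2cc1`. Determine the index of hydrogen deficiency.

7

Atom tally by fragment:
  naphthalene ring system core → C:10 H:8
  (− 1 ring H displaced by substituents)
  + OH → O:1 H:1
Element totals:
  C: 10
  H: 8
  O: 1
Molecular formula: C10H8O.
DoU = (2C + 2 + N − H − X) / 2 = (2·10 + 2 + 0 − 8 − 0) / 2 = 7.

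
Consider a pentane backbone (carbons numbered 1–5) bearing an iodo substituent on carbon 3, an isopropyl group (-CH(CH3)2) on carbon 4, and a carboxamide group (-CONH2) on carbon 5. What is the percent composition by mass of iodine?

Atom tally by fragment:
  CH3 → C:1 H:3
  CH2 → C:1 H:2
  CH(I) → C:1 H:1 I:1
  CH(CH(CH3)2) → C:4 H:8
  CH2CONH2 → C:2 H:4 O:1 N:1
Element totals:
  C: 9
  H: 18
  I: 1
  N: 1
  O: 1
Molecular formula: C9H18INO.
Molar mass = 283.153 g/mol.
Mass from I: 1 × 126.904 = 126.904 g/mol.
%I = 126.904 / 283.153 × 100 = 44.82%.

44.82%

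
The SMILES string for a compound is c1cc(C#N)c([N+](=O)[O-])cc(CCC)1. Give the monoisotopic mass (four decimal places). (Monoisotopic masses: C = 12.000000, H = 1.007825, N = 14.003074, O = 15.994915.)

190.0742

Atom tally by fragment:
  benzene ring core → C:6 H:6
  (− 3 ring H displaced by substituents)
  + CN → C:1 N:1
  + NO2 → N:1 O:2
  + CH2CH2CH3 → C:3 H:7
Element totals:
  C: 10
  H: 10
  N: 2
  O: 2
Molecular formula: C10H10N2O2.
  M = 10(12.0) + 10(1.007825) + 2(14.003074) + 2(15.994915)
    = 120.000000 + 10.078250 + 28.006148 + 31.989830 = 190.074228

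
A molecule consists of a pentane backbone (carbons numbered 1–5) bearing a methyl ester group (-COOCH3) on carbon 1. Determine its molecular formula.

Atom tally by fragment:
  CH3OOCCH2 → C:3 H:5 O:2
  CH2 → C:1 H:2
  CH2 → C:1 H:2
  CH2 → C:1 H:2
  CH3 → C:1 H:3
Element totals:
  C: 7
  H: 14
  O: 2

C7H14O2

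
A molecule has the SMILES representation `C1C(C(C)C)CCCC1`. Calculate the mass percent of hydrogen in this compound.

14.37%

Atom tally by fragment:
  cyclohexane ring core → C:6 H:12
  (− 1 ring H displaced by substituents)
  + CH(CH3)2 → C:3 H:7
Element totals:
  C: 9
  H: 18
Molecular formula: C9H18.
Molar mass = 126.243 g/mol.
Mass from H: 18 × 1.008 = 18.144 g/mol.
%H = 18.144 / 126.243 × 100 = 14.37%.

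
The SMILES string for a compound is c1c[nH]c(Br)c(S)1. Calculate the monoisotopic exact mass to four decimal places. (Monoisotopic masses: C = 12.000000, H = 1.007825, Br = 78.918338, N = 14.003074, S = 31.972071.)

Atom tally by fragment:
  pyrrole ring core → C:4 H:5 N:1
  (− 2 ring H displaced by substituents)
  + Br → Br:1
  + SH → S:1 H:1
Element totals:
  C: 4
  H: 4
  Br: 1
  N: 1
  S: 1
Molecular formula: C4H4BrNS.
  M = 4(12.0) + 4(1.007825) + 78.918338 + 14.003074 + 31.972071
    = 48.000000 + 4.031300 + 78.918338 + 14.003074 + 31.972071 = 176.924783

176.9248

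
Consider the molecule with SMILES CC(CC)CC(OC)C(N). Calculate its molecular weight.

145.25 g/mol

Atom tally by fragment:
  CH3 → C:1 H:3
  CH(C2H5) → C:3 H:6
  CH2 → C:1 H:2
  CH(OCH3) → C:2 H:4 O:1
  CH2NH2 → C:1 H:4 N:1
Element totals:
  C: 8
  H: 19
  N: 1
  O: 1
Molecular formula: C8H19NO.
  M = 8(12.011) + 19(1.008) + 14.007 + 15.999
    = 96.088 + 19.152 + 14.007 + 15.999 = 145.246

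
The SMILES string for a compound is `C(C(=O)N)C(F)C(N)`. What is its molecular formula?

Atom tally by fragment:
  H2NOCCH2 → C:2 H:4 O:1 N:1
  CH(F) → C:1 H:1 F:1
  CH2NH2 → C:1 H:4 N:1
Element totals:
  C: 4
  H: 9
  F: 1
  N: 2
  O: 1

C4H9FN2O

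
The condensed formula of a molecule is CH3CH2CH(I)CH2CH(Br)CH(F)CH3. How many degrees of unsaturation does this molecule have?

0

Atom tally by fragment:
  CH3 → C:1 H:3
  CH2 → C:1 H:2
  CH(I) → C:1 H:1 I:1
  CH2 → C:1 H:2
  CH(Br) → C:1 H:1 Br:1
  CH(F) → C:1 H:1 F:1
  CH3 → C:1 H:3
Element totals:
  C: 7
  H: 13
  Br: 1
  F: 1
  I: 1
Molecular formula: C7H13BrFI.
DoU = (2C + 2 + N − H − X) / 2 = (2·7 + 2 + 0 − 13 − 3) / 2 = 0.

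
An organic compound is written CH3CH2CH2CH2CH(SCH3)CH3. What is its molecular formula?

Atom tally by fragment:
  CH3 → C:1 H:3
  CH2 → C:1 H:2
  CH2 → C:1 H:2
  CH2 → C:1 H:2
  CH(SCH3) → C:2 H:4 S:1
  CH3 → C:1 H:3
Element totals:
  C: 7
  H: 16
  S: 1

C7H16S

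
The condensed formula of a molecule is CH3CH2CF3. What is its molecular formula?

C3H5F3

Element totals:
  C: 3
  H: 5
  F: 3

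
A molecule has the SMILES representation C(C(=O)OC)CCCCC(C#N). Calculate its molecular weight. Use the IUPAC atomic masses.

Atom tally by fragment:
  CH3OOCCH2 → C:3 H:5 O:2
  CH2 → C:1 H:2
  CH2 → C:1 H:2
  CH2 → C:1 H:2
  CH2 → C:1 H:2
  CH2CN → C:2 H:2 N:1
Element totals:
  C: 9
  H: 15
  N: 1
  O: 2
Molecular formula: C9H15NO2.
  M = 9(12.011) + 15(1.008) + 14.007 + 2(15.999)
    = 108.099 + 15.120 + 14.007 + 31.998 = 169.224

169.22 g/mol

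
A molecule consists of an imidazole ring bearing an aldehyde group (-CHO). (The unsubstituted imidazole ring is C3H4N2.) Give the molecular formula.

C4H4N2O

Atom tally by fragment:
  imidazole ring core → C:3 H:4 N:2
  (− 1 ring H displaced by substituents)
  + CHO → C:1 H:1 O:1
Element totals:
  C: 4
  H: 4
  N: 2
  O: 1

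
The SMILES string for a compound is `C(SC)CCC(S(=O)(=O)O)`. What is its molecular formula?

C5H12O3S2

Atom tally by fragment:
  CH3SCH2 → C:2 H:5 S:1
  CH2 → C:1 H:2
  CH2 → C:1 H:2
  CH2SO3H → C:1 H:3 S:1 O:3
Element totals:
  C: 5
  H: 12
  O: 3
  S: 2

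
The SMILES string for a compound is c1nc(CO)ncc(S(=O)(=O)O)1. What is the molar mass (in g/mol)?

Atom tally by fragment:
  pyrimidine ring core → C:4 H:4 N:2
  (− 2 ring H displaced by substituents)
  + CH2OH → C:1 H:3 O:1
  + SO3H → S:1 O:3 H:1
Element totals:
  C: 5
  H: 6
  N: 2
  O: 4
  S: 1
Molecular formula: C5H6N2O4S.
  M = 5(12.011) + 6(1.008) + 2(14.007) + 4(15.999) + 32.06
    = 60.055 + 6.048 + 28.014 + 63.996 + 32.060 = 190.173

190.17 g/mol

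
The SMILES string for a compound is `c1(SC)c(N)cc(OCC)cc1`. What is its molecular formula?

Atom tally by fragment:
  benzene ring core → C:6 H:6
  (− 3 ring H displaced by substituents)
  + SCH3 → C:1 H:3 S:1
  + NH2 → N:1 H:2
  + OC2H5 → C:2 H:5 O:1
Element totals:
  C: 9
  H: 13
  N: 1
  O: 1
  S: 1

C9H13NOS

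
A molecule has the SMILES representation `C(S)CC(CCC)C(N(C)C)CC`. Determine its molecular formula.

C11H25NS

Atom tally by fragment:
  HSCH2 → C:1 H:3 S:1
  CH2 → C:1 H:2
  CH(CH2CH2CH3) → C:4 H:8
  CH(N(CH3)2) → C:3 H:7 N:1
  CH2 → C:1 H:2
  CH3 → C:1 H:3
Element totals:
  C: 11
  H: 25
  N: 1
  S: 1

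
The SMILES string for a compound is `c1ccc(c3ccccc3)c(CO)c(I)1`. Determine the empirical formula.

Atom tally by fragment:
  benzene ring core → C:6 H:6
  (− 3 ring H displaced by substituents)
  + C6H5 → C:6 H:5
  + CH2OH → C:1 H:3 O:1
  + I → I:1
Element totals:
  C: 13
  H: 11
  I: 1
  O: 1
Molecular formula: C13H11IO.
gcd of subscripts (13, 11, 1, 1) = 1, so the empirical formula equals the molecular formula.

C13H11IO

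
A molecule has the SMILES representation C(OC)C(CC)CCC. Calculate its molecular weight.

130.23 g/mol

Atom tally by fragment:
  CH3OCH2 → C:2 H:5 O:1
  CH(C2H5) → C:3 H:6
  CH2 → C:1 H:2
  CH2 → C:1 H:2
  CH3 → C:1 H:3
Element totals:
  C: 8
  H: 18
  O: 1
Molecular formula: C8H18O.
  M = 8(12.011) + 18(1.008) + 15.999
    = 96.088 + 18.144 + 15.999 = 130.231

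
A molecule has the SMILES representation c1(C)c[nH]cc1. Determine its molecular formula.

C5H7N

Atom tally by fragment:
  pyrrole ring core → C:4 H:5 N:1
  (− 1 ring H displaced by substituents)
  + CH3 → C:1 H:3
Element totals:
  C: 5
  H: 7
  N: 1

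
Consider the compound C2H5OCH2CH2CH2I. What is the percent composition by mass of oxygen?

7.47%

Element totals:
  C: 5
  H: 11
  I: 1
  O: 1
Molecular formula: C5H11IO.
Molar mass = 214.046 g/mol.
Mass from O: 1 × 15.999 = 15.999 g/mol.
%O = 15.999 / 214.046 × 100 = 7.47%.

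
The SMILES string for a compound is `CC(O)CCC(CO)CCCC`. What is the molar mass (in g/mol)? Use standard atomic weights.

174.28 g/mol

Atom tally by fragment:
  CH3 → C:1 H:3
  CH(OH) → C:1 H:2 O:1
  CH2 → C:1 H:2
  CH2 → C:1 H:2
  CH(CH2OH) → C:2 H:4 O:1
  CH2 → C:1 H:2
  CH2 → C:1 H:2
  CH2 → C:1 H:2
  CH3 → C:1 H:3
Element totals:
  C: 10
  H: 22
  O: 2
Molecular formula: C10H22O2.
  M = 10(12.011) + 22(1.008) + 2(15.999)
    = 120.110 + 22.176 + 31.998 = 174.284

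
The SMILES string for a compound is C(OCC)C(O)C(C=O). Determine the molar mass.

132.16 g/mol

Atom tally by fragment:
  C2H5OCH2 → C:3 H:7 O:1
  CH(OH) → C:1 H:2 O:1
  CH2CHO → C:2 H:3 O:1
Element totals:
  C: 6
  H: 12
  O: 3
Molecular formula: C6H12O3.
  M = 6(12.011) + 12(1.008) + 3(15.999)
    = 72.066 + 12.096 + 47.997 = 132.159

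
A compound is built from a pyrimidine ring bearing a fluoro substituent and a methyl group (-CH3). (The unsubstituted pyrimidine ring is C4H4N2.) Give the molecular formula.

Atom tally by fragment:
  pyrimidine ring core → C:4 H:4 N:2
  (− 2 ring H displaced by substituents)
  + F → F:1
  + CH3 → C:1 H:3
Element totals:
  C: 5
  H: 5
  F: 1
  N: 2

C5H5FN2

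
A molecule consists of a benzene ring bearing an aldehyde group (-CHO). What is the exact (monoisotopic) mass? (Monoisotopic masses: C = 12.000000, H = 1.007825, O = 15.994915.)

Atom tally by fragment:
  benzene ring core → C:6 H:6
  (− 1 ring H displaced by substituents)
  + CHO → C:1 H:1 O:1
Element totals:
  C: 7
  H: 6
  O: 1
Molecular formula: C7H6O.
  M = 7(12.0) + 6(1.007825) + 15.994915
    = 84.000000 + 6.046950 + 15.994915 = 106.041865

106.0419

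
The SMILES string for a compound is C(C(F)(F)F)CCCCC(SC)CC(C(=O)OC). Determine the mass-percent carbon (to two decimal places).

50.33%

Atom tally by fragment:
  F3CCH2 → C:2 H:2 F:3
  CH2 → C:1 H:2
  CH2 → C:1 H:2
  CH2 → C:1 H:2
  CH2 → C:1 H:2
  CH(SCH3) → C:2 H:4 S:1
  CH2 → C:1 H:2
  CH2COOCH3 → C:3 H:5 O:2
Element totals:
  C: 12
  H: 21
  F: 3
  O: 2
  S: 1
Molecular formula: C12H21F3O2S.
Molar mass = 286.352 g/mol.
Mass from C: 12 × 12.011 = 144.132 g/mol.
%C = 144.132 / 286.352 × 100 = 50.33%.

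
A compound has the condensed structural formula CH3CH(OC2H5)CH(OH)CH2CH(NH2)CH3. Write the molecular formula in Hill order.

C8H19NO2

Atom tally by fragment:
  CH3 → C:1 H:3
  CH(OC2H5) → C:3 H:6 O:1
  CH(OH) → C:1 H:2 O:1
  CH2 → C:1 H:2
  CH(NH2) → C:1 H:3 N:1
  CH3 → C:1 H:3
Element totals:
  C: 8
  H: 19
  N: 1
  O: 2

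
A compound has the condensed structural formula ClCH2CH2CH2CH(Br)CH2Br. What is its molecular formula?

C5H9Br2Cl

Atom tally by fragment:
  ClCH2 → C:1 H:2 Cl:1
  CH2 → C:1 H:2
  CH2 → C:1 H:2
  CH(Br) → C:1 H:1 Br:1
  CH2Br → C:1 H:2 Br:1
Element totals:
  C: 5
  H: 9
  Br: 2
  Cl: 1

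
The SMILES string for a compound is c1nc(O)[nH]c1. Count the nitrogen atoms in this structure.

Atom tally by fragment:
  imidazole ring core → C:3 H:4 N:2
  (− 1 ring H displaced by substituents)
  + OH → O:1 H:1
Element totals:
  C: 3
  H: 4
  N: 2
  O: 1

2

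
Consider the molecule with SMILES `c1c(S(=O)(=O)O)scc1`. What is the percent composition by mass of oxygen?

29.23%

Atom tally by fragment:
  thiophene ring core → C:4 H:4 S:1
  (− 1 ring H displaced by substituents)
  + SO3H → S:1 O:3 H:1
Element totals:
  C: 4
  H: 4
  O: 3
  S: 2
Molecular formula: C4H4O3S2.
Molar mass = 164.193 g/mol.
Mass from O: 3 × 15.999 = 47.997 g/mol.
%O = 47.997 / 164.193 × 100 = 29.23%.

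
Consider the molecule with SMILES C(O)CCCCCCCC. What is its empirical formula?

C9H20O

Atom tally by fragment:
  HOCH2 → C:1 H:3 O:1
  CH2 → C:1 H:2
  CH2 → C:1 H:2
  CH2 → C:1 H:2
  CH2 → C:1 H:2
  CH2 → C:1 H:2
  CH2 → C:1 H:2
  CH2 → C:1 H:2
  CH3 → C:1 H:3
Element totals:
  C: 9
  H: 20
  O: 1
Molecular formula: C9H20O.
gcd of subscripts (9, 20, 1) = 1, so the empirical formula equals the molecular formula.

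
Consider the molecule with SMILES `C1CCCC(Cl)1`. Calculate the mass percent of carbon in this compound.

57.43%

Atom tally by fragment:
  cyclopentane ring core → C:5 H:10
  (− 1 ring H displaced by substituents)
  + Cl → Cl:1
Element totals:
  C: 5
  H: 9
  Cl: 1
Molecular formula: C5H9Cl.
Molar mass = 104.577 g/mol.
Mass from C: 5 × 12.011 = 60.055 g/mol.
%C = 60.055 / 104.577 × 100 = 57.43%.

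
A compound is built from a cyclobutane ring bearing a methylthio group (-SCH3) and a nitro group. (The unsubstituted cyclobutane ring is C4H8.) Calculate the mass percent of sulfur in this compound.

21.78%

Atom tally by fragment:
  cyclobutane ring core → C:4 H:8
  (− 2 ring H displaced by substituents)
  + SCH3 → C:1 H:3 S:1
  + NO2 → N:1 O:2
Element totals:
  C: 5
  H: 9
  N: 1
  O: 2
  S: 1
Molecular formula: C5H9NO2S.
Molar mass = 147.192 g/mol.
Mass from S: 1 × 32.06 = 32.060 g/mol.
%S = 32.060 / 147.192 × 100 = 21.78%.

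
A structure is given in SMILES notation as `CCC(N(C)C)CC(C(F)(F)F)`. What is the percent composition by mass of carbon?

Atom tally by fragment:
  CH3 → C:1 H:3
  CH2 → C:1 H:2
  CH(N(CH3)2) → C:3 H:7 N:1
  CH2 → C:1 H:2
  CH2CF3 → C:2 H:2 F:3
Element totals:
  C: 8
  H: 16
  F: 3
  N: 1
Molecular formula: C8H16F3N.
Molar mass = 183.217 g/mol.
Mass from C: 8 × 12.011 = 96.088 g/mol.
%C = 96.088 / 183.217 × 100 = 52.44%.

52.44%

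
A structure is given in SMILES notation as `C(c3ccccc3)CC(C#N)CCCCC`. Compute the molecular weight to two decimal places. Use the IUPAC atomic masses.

Atom tally by fragment:
  C6H5CH2 → C:7 H:7
  CH2 → C:1 H:2
  CH(CN) → C:2 H:1 N:1
  CH2 → C:1 H:2
  CH2 → C:1 H:2
  CH2 → C:1 H:2
  CH2 → C:1 H:2
  CH3 → C:1 H:3
Element totals:
  C: 15
  H: 21
  N: 1
Molecular formula: C15H21N.
  M = 15(12.011) + 21(1.008) + 14.007
    = 180.165 + 21.168 + 14.007 = 215.340

215.34 g/mol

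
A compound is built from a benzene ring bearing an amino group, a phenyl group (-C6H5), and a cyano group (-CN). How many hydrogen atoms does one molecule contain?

Atom tally by fragment:
  benzene ring core → C:6 H:6
  (− 3 ring H displaced by substituents)
  + NH2 → N:1 H:2
  + C6H5 → C:6 H:5
  + CN → C:1 N:1
Element totals:
  C: 13
  H: 10
  N: 2

10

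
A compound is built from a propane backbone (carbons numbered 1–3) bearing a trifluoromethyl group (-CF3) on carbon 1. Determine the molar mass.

Atom tally by fragment:
  F3CCH2 → C:2 H:2 F:3
  CH2 → C:1 H:2
  CH3 → C:1 H:3
Element totals:
  C: 4
  H: 7
  F: 3
Molecular formula: C4H7F3.
  M = 4(12.011) + 7(1.008) + 3(18.998)
    = 48.044 + 7.056 + 56.994 = 112.094

112.09 g/mol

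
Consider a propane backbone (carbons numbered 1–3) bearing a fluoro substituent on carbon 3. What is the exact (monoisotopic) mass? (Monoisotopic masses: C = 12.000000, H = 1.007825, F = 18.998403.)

62.0532

Atom tally by fragment:
  CH3 → C:1 H:3
  CH2 → C:1 H:2
  CH2F → C:1 H:2 F:1
Element totals:
  C: 3
  H: 7
  F: 1
Molecular formula: C3H7F.
  M = 3(12.0) + 7(1.007825) + 18.998403
    = 36.000000 + 7.054775 + 18.998403 = 62.053178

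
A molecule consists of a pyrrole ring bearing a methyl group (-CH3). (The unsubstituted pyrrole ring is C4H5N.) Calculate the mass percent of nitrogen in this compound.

Atom tally by fragment:
  pyrrole ring core → C:4 H:5 N:1
  (− 1 ring H displaced by substituents)
  + CH3 → C:1 H:3
Element totals:
  C: 5
  H: 7
  N: 1
Molecular formula: C5H7N.
Molar mass = 81.118 g/mol.
Mass from N: 1 × 14.007 = 14.007 g/mol.
%N = 14.007 / 81.118 × 100 = 17.27%.

17.27%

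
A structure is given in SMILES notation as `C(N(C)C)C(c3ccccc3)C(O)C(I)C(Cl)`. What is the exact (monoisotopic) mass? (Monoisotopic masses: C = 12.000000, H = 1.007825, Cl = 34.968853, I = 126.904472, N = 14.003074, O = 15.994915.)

367.0200

Atom tally by fragment:
  (CH3)2NCH2 → C:3 H:8 N:1
  CH(C6H5) → C:7 H:6
  CH(OH) → C:1 H:2 O:1
  CH(I) → C:1 H:1 I:1
  CH2Cl → C:1 H:2 Cl:1
Element totals:
  C: 13
  H: 19
  Cl: 1
  I: 1
  N: 1
  O: 1
Molecular formula: C13H19ClINO.
  M = 13(12.0) + 19(1.007825) + 34.968853 + 126.904472 + 14.003074 + 15.994915
    = 156.000000 + 19.148675 + 34.968853 + 126.904472 + 14.003074 + 15.994915 = 367.019989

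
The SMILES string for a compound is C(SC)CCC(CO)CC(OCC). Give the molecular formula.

Atom tally by fragment:
  CH3SCH2 → C:2 H:5 S:1
  CH2 → C:1 H:2
  CH2 → C:1 H:2
  CH(CH2OH) → C:2 H:4 O:1
  CH2 → C:1 H:2
  CH2OC2H5 → C:3 H:7 O:1
Element totals:
  C: 10
  H: 22
  O: 2
  S: 1

C10H22O2S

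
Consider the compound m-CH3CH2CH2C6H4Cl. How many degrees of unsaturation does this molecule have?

Element totals:
  C: 9
  H: 11
  Cl: 1
Molecular formula: C9H11Cl.
DoU = (2C + 2 + N − H − X) / 2 = (2·9 + 2 + 0 − 11 − 1) / 2 = 4.

4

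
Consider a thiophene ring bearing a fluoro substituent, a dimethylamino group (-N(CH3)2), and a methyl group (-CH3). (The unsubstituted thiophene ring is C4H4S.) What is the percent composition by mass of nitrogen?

8.80%

Atom tally by fragment:
  thiophene ring core → C:4 H:4 S:1
  (− 3 ring H displaced by substituents)
  + F → F:1
  + N(CH3)2 → N:1 C:2 H:6
  + CH3 → C:1 H:3
Element totals:
  C: 7
  H: 10
  F: 1
  N: 1
  S: 1
Molecular formula: C7H10FNS.
Molar mass = 159.222 g/mol.
Mass from N: 1 × 14.007 = 14.007 g/mol.
%N = 14.007 / 159.222 × 100 = 8.80%.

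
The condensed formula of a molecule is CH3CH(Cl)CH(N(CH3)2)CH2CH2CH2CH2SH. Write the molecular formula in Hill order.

C9H20ClNS

Atom tally by fragment:
  CH3 → C:1 H:3
  CH(Cl) → C:1 H:1 Cl:1
  CH(N(CH3)2) → C:3 H:7 N:1
  CH2 → C:1 H:2
  CH2 → C:1 H:2
  CH2 → C:1 H:2
  CH2SH → C:1 H:3 S:1
Element totals:
  C: 9
  H: 20
  Cl: 1
  N: 1
  S: 1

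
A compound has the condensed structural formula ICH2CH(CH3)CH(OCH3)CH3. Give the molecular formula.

C6H13IO

Element totals:
  C: 6
  H: 13
  I: 1
  O: 1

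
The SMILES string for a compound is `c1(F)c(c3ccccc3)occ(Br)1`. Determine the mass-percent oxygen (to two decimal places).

6.64%

Atom tally by fragment:
  furan ring core → C:4 H:4 O:1
  (− 3 ring H displaced by substituents)
  + F → F:1
  + C6H5 → C:6 H:5
  + Br → Br:1
Element totals:
  C: 10
  H: 6
  Br: 1
  F: 1
  O: 1
Molecular formula: C10H6BrFO.
Molar mass = 241.059 g/mol.
Mass from O: 1 × 15.999 = 15.999 g/mol.
%O = 15.999 / 241.059 × 100 = 6.64%.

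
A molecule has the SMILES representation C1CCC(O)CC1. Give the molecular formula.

C6H12O

Atom tally by fragment:
  cyclohexane ring core → C:6 H:12
  (− 1 ring H displaced by substituents)
  + OH → O:1 H:1
Element totals:
  C: 6
  H: 12
  O: 1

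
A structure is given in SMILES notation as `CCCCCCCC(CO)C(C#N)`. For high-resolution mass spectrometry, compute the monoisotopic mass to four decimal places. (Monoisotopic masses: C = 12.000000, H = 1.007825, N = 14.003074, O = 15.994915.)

Atom tally by fragment:
  CH3 → C:1 H:3
  CH2 → C:1 H:2
  CH2 → C:1 H:2
  CH2 → C:1 H:2
  CH2 → C:1 H:2
  CH2 → C:1 H:2
  CH2 → C:1 H:2
  CH(CH2OH) → C:2 H:4 O:1
  CH2CN → C:2 H:2 N:1
Element totals:
  C: 11
  H: 21
  N: 1
  O: 1
Molecular formula: C11H21NO.
  M = 11(12.0) + 21(1.007825) + 14.003074 + 15.994915
    = 132.000000 + 21.164325 + 14.003074 + 15.994915 = 183.162314

183.1623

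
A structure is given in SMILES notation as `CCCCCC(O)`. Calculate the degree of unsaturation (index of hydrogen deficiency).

0

Atom tally by fragment:
  CH3 → C:1 H:3
  CH2 → C:1 H:2
  CH2 → C:1 H:2
  CH2 → C:1 H:2
  CH2 → C:1 H:2
  CH2OH → C:1 H:3 O:1
Element totals:
  C: 6
  H: 14
  O: 1
Molecular formula: C6H14O.
DoU = (2C + 2 + N − H − X) / 2 = (2·6 + 2 + 0 − 14 − 0) / 2 = 0.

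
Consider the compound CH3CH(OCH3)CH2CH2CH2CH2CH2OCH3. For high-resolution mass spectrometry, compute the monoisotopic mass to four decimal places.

160.1463

Atom tally by fragment:
  CH3 → C:1 H:3
  CH(OCH3) → C:2 H:4 O:1
  CH2 → C:1 H:2
  CH2 → C:1 H:2
  CH2 → C:1 H:2
  CH2 → C:1 H:2
  CH2OCH3 → C:2 H:5 O:1
Element totals:
  C: 9
  H: 20
  O: 2
Molecular formula: C9H20O2.
  M = 9(12.0) + 20(1.007825) + 2(15.994915)
    = 108.000000 + 20.156500 + 31.989830 = 160.146330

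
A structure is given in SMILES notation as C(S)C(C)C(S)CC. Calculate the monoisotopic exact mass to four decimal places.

150.0537

Atom tally by fragment:
  HSCH2 → C:1 H:3 S:1
  CH(CH3) → C:2 H:4
  CH(SH) → C:1 H:2 S:1
  CH2 → C:1 H:2
  CH3 → C:1 H:3
Element totals:
  C: 6
  H: 14
  S: 2
Molecular formula: C6H14S2.
  M = 6(12.0) + 14(1.007825) + 2(31.972071)
    = 72.000000 + 14.109550 + 63.944142 = 150.053692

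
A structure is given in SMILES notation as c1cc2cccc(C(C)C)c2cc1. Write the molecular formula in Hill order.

Atom tally by fragment:
  naphthalene ring system core → C:10 H:8
  (− 1 ring H displaced by substituents)
  + CH(CH3)2 → C:3 H:7
Element totals:
  C: 13
  H: 14

C13H14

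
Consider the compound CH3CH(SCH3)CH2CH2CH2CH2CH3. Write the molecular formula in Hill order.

Atom tally by fragment:
  CH3 → C:1 H:3
  CH(SCH3) → C:2 H:4 S:1
  CH2 → C:1 H:2
  CH2 → C:1 H:2
  CH2 → C:1 H:2
  CH2 → C:1 H:2
  CH3 → C:1 H:3
Element totals:
  C: 8
  H: 18
  S: 1

C8H18S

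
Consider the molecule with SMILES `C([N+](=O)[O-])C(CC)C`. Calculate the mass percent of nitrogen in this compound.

Atom tally by fragment:
  O2NCH2 → C:1 H:2 N:1 O:2
  CH(C2H5) → C:3 H:6
  CH3 → C:1 H:3
Element totals:
  C: 5
  H: 11
  N: 1
  O: 2
Molecular formula: C5H11NO2.
Molar mass = 117.148 g/mol.
Mass from N: 1 × 14.007 = 14.007 g/mol.
%N = 14.007 / 117.148 × 100 = 11.96%.

11.96%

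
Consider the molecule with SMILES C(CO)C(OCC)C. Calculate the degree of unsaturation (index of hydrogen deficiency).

0

Atom tally by fragment:
  HOCH2CH2 → C:2 H:5 O:1
  CH(OC2H5) → C:3 H:6 O:1
  CH3 → C:1 H:3
Element totals:
  C: 6
  H: 14
  O: 2
Molecular formula: C6H14O2.
DoU = (2C + 2 + N − H − X) / 2 = (2·6 + 2 + 0 − 14 − 0) / 2 = 0.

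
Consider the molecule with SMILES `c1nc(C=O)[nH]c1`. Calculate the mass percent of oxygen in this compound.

16.65%

Atom tally by fragment:
  imidazole ring core → C:3 H:4 N:2
  (− 1 ring H displaced by substituents)
  + CHO → C:1 H:1 O:1
Element totals:
  C: 4
  H: 4
  N: 2
  O: 1
Molecular formula: C4H4N2O.
Molar mass = 96.089 g/mol.
Mass from O: 1 × 15.999 = 15.999 g/mol.
%O = 15.999 / 96.089 × 100 = 16.65%.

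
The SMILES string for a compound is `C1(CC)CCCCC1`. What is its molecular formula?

C8H16

Atom tally by fragment:
  cyclohexane ring core → C:6 H:12
  (− 1 ring H displaced by substituents)
  + C2H5 → C:2 H:5
Element totals:
  C: 8
  H: 16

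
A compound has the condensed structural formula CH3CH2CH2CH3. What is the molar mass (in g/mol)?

Atom tally by fragment:
  CH3 → C:1 H:3
  CH2 → C:1 H:2
  CH2 → C:1 H:2
  CH3 → C:1 H:3
Element totals:
  C: 4
  H: 10
Molecular formula: C4H10.
  M = 4(12.011) + 10(1.008)
    = 48.044 + 10.080 = 58.124

58.12 g/mol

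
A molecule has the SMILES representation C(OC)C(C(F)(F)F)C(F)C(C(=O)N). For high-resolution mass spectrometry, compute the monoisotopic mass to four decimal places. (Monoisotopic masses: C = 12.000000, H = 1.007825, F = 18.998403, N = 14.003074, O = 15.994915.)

Atom tally by fragment:
  CH3OCH2 → C:2 H:5 O:1
  CH(CF3) → C:2 H:1 F:3
  CH(F) → C:1 H:1 F:1
  CH2CONH2 → C:2 H:4 O:1 N:1
Element totals:
  C: 7
  H: 11
  F: 4
  N: 1
  O: 2
Molecular formula: C7H11F4NO2.
  M = 7(12.0) + 11(1.007825) + 4(18.998403) + 14.003074 + 2(15.994915)
    = 84.000000 + 11.086075 + 75.993612 + 14.003074 + 31.989830 = 217.072591

217.0726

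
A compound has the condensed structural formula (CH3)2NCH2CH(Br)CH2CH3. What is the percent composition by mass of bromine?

Atom tally by fragment:
  (CH3)2NCH2 → C:3 H:8 N:1
  CH(Br) → C:1 H:1 Br:1
  CH2 → C:1 H:2
  CH3 → C:1 H:3
Element totals:
  C: 6
  H: 14
  Br: 1
  N: 1
Molecular formula: C6H14BrN.
Molar mass = 180.089 g/mol.
Mass from Br: 1 × 79.904 = 79.904 g/mol.
%Br = 79.904 / 180.089 × 100 = 44.37%.

44.37%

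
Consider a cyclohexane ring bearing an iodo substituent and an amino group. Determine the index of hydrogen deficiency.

1

Atom tally by fragment:
  cyclohexane ring core → C:6 H:12
  (− 2 ring H displaced by substituents)
  + I → I:1
  + NH2 → N:1 H:2
Element totals:
  C: 6
  H: 12
  I: 1
  N: 1
Molecular formula: C6H12IN.
DoU = (2C + 2 + N − H − X) / 2 = (2·6 + 2 + 1 − 12 − 1) / 2 = 1.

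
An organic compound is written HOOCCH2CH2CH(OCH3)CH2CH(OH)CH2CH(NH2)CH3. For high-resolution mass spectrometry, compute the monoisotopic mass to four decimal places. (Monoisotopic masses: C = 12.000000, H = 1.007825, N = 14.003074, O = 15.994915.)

Atom tally by fragment:
  HOOCCH2 → C:2 H:3 O:2
  CH2 → C:1 H:2
  CH(OCH3) → C:2 H:4 O:1
  CH2 → C:1 H:2
  CH(OH) → C:1 H:2 O:1
  CH2 → C:1 H:2
  CH(NH2) → C:1 H:3 N:1
  CH3 → C:1 H:3
Element totals:
  C: 10
  H: 21
  N: 1
  O: 4
Molecular formula: C10H21NO4.
  M = 10(12.0) + 21(1.007825) + 14.003074 + 4(15.994915)
    = 120.000000 + 21.164325 + 14.003074 + 63.979660 = 219.147059

219.1471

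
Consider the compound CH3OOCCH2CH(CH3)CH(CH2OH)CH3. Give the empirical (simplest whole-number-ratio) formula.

C8H16O3

Element totals:
  C: 8
  H: 16
  O: 3
Molecular formula: C8H16O3.
gcd of subscripts (8, 16, 3) = 1, so the empirical formula equals the molecular formula.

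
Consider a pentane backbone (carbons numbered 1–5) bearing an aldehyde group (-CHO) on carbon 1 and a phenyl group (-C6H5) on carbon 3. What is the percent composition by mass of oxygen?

Atom tally by fragment:
  OHCCH2 → C:2 H:3 O:1
  CH2 → C:1 H:2
  CH(C6H5) → C:7 H:6
  CH2 → C:1 H:2
  CH3 → C:1 H:3
Element totals:
  C: 12
  H: 16
  O: 1
Molecular formula: C12H16O.
Molar mass = 176.259 g/mol.
Mass from O: 1 × 15.999 = 15.999 g/mol.
%O = 15.999 / 176.259 × 100 = 9.08%.

9.08%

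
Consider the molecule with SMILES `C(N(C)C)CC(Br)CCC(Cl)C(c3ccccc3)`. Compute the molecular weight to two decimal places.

332.71 g/mol

Atom tally by fragment:
  (CH3)2NCH2 → C:3 H:8 N:1
  CH2 → C:1 H:2
  CH(Br) → C:1 H:1 Br:1
  CH2 → C:1 H:2
  CH2 → C:1 H:2
  CH(Cl) → C:1 H:1 Cl:1
  CH2C6H5 → C:7 H:7
Element totals:
  C: 15
  H: 23
  Br: 1
  Cl: 1
  N: 1
Molecular formula: C15H23BrClN.
  M = 15(12.011) + 23(1.008) + 79.904 + 35.45 + 14.007
    = 180.165 + 23.184 + 79.904 + 35.450 + 14.007 = 332.710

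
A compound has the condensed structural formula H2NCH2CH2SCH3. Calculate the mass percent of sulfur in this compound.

Atom tally by fragment:
  H2NCH2 → C:1 H:4 N:1
  CH2SCH3 → C:2 H:5 S:1
Element totals:
  C: 3
  H: 9
  N: 1
  S: 1
Molecular formula: C3H9NS.
Molar mass = 91.172 g/mol.
Mass from S: 1 × 32.06 = 32.060 g/mol.
%S = 32.060 / 91.172 × 100 = 35.16%.

35.16%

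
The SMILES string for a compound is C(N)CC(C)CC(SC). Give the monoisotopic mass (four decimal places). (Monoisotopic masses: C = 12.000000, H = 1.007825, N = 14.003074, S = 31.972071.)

Atom tally by fragment:
  H2NCH2 → C:1 H:4 N:1
  CH2 → C:1 H:2
  CH(CH3) → C:2 H:4
  CH2 → C:1 H:2
  CH2SCH3 → C:2 H:5 S:1
Element totals:
  C: 7
  H: 17
  N: 1
  S: 1
Molecular formula: C7H17NS.
  M = 7(12.0) + 17(1.007825) + 14.003074 + 31.972071
    = 84.000000 + 17.133025 + 14.003074 + 31.972071 = 147.108170

147.1082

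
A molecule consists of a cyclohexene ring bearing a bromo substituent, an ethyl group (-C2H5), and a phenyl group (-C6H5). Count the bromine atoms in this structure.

1

Atom tally by fragment:
  cyclohexene ring core → C:6 H:10
  (− 3 ring H displaced by substituents)
  + Br → Br:1
  + C2H5 → C:2 H:5
  + C6H5 → C:6 H:5
Element totals:
  C: 14
  H: 17
  Br: 1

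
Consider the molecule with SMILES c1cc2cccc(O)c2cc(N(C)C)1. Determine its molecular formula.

Atom tally by fragment:
  naphthalene ring system core → C:10 H:8
  (− 2 ring H displaced by substituents)
  + OH → O:1 H:1
  + N(CH3)2 → N:1 C:2 H:6
Element totals:
  C: 12
  H: 13
  N: 1
  O: 1

C12H13NO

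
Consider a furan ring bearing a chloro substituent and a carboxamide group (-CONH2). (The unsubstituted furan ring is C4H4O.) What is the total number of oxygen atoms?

Atom tally by fragment:
  furan ring core → C:4 H:4 O:1
  (− 2 ring H displaced by substituents)
  + Cl → Cl:1
  + CONH2 → C:1 H:2 O:1 N:1
Element totals:
  C: 5
  H: 4
  Cl: 1
  N: 1
  O: 2

2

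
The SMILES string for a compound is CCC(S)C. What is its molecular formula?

C4H10S

Atom tally by fragment:
  CH3 → C:1 H:3
  CH2 → C:1 H:2
  CH(SH) → C:1 H:2 S:1
  CH3 → C:1 H:3
Element totals:
  C: 4
  H: 10
  S: 1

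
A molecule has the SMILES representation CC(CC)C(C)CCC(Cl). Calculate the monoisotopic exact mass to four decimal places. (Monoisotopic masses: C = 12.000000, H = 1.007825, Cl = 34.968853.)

Atom tally by fragment:
  CH3 → C:1 H:3
  CH(C2H5) → C:3 H:6
  CH(CH3) → C:2 H:4
  CH2 → C:1 H:2
  CH2 → C:1 H:2
  CH2Cl → C:1 H:2 Cl:1
Element totals:
  C: 9
  H: 19
  Cl: 1
Molecular formula: C9H19Cl.
  M = 9(12.0) + 19(1.007825) + 34.968853
    = 108.000000 + 19.148675 + 34.968853 = 162.117528

162.1175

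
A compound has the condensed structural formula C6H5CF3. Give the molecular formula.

C7H5F3

Element totals:
  C: 7
  H: 5
  F: 3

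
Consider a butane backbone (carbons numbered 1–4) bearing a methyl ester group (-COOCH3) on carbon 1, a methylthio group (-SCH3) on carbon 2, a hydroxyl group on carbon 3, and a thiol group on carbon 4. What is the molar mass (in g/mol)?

210.31 g/mol

Atom tally by fragment:
  CH3OOCCH2 → C:3 H:5 O:2
  CH(SCH3) → C:2 H:4 S:1
  CH(OH) → C:1 H:2 O:1
  CH2SH → C:1 H:3 S:1
Element totals:
  C: 7
  H: 14
  O: 3
  S: 2
Molecular formula: C7H14O3S2.
  M = 7(12.011) + 14(1.008) + 3(15.999) + 2(32.06)
    = 84.077 + 14.112 + 47.997 + 64.120 = 210.306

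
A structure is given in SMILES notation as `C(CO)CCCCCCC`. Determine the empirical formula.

Atom tally by fragment:
  HOCH2CH2 → C:2 H:5 O:1
  CH2 → C:1 H:2
  CH2 → C:1 H:2
  CH2 → C:1 H:2
  CH2 → C:1 H:2
  CH2 → C:1 H:2
  CH2 → C:1 H:2
  CH3 → C:1 H:3
Element totals:
  C: 9
  H: 20
  O: 1
Molecular formula: C9H20O.
gcd of subscripts (9, 20, 1) = 1, so the empirical formula equals the molecular formula.

C9H20O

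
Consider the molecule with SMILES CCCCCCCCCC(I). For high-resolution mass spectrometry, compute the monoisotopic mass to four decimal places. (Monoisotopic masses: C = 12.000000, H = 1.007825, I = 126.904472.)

268.0688

Atom tally by fragment:
  CH3 → C:1 H:3
  CH2 → C:1 H:2
  CH2 → C:1 H:2
  CH2 → C:1 H:2
  CH2 → C:1 H:2
  CH2 → C:1 H:2
  CH2 → C:1 H:2
  CH2 → C:1 H:2
  CH2 → C:1 H:2
  CH2I → C:1 H:2 I:1
Element totals:
  C: 10
  H: 21
  I: 1
Molecular formula: C10H21I.
  M = 10(12.0) + 21(1.007825) + 126.904472
    = 120.000000 + 21.164325 + 126.904472 = 268.068797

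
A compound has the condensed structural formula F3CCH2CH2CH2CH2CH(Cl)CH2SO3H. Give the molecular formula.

C7H12ClF3O3S

Atom tally by fragment:
  F3CCH2 → C:2 H:2 F:3
  CH2 → C:1 H:2
  CH2 → C:1 H:2
  CH2 → C:1 H:2
  CH(Cl) → C:1 H:1 Cl:1
  CH2SO3H → C:1 H:3 S:1 O:3
Element totals:
  C: 7
  H: 12
  Cl: 1
  F: 3
  O: 3
  S: 1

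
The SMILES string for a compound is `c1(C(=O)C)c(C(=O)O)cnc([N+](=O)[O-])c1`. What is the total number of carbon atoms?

Atom tally by fragment:
  pyridine ring core → C:5 H:5 N:1
  (− 3 ring H displaced by substituents)
  + COCH3 → C:2 H:3 O:1
  + COOH → C:1 H:1 O:2
  + NO2 → N:1 O:2
Element totals:
  C: 8
  H: 6
  N: 2
  O: 5

8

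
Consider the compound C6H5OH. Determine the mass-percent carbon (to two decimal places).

76.57%

Element totals:
  C: 6
  H: 6
  O: 1
Molecular formula: C6H6O.
Molar mass = 94.113 g/mol.
Mass from C: 6 × 12.011 = 72.066 g/mol.
%C = 72.066 / 94.113 × 100 = 76.57%.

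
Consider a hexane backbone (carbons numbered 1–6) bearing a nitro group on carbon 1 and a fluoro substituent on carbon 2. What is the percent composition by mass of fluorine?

Atom tally by fragment:
  O2NCH2 → C:1 H:2 N:1 O:2
  CH(F) → C:1 H:1 F:1
  CH2 → C:1 H:2
  CH2 → C:1 H:2
  CH2 → C:1 H:2
  CH3 → C:1 H:3
Element totals:
  C: 6
  H: 12
  F: 1
  N: 1
  O: 2
Molecular formula: C6H12FNO2.
Molar mass = 149.165 g/mol.
Mass from F: 1 × 18.998 = 18.998 g/mol.
%F = 18.998 / 149.165 × 100 = 12.74%.

12.74%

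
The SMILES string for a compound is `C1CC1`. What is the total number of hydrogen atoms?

Atom tally by fragment:
  cyclopropane ring core → C:3 H:6
Element totals:
  C: 3
  H: 6

6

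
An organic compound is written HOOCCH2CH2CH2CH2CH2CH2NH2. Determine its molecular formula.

C7H15NO2

Atom tally by fragment:
  HOOCCH2 → C:2 H:3 O:2
  CH2 → C:1 H:2
  CH2 → C:1 H:2
  CH2 → C:1 H:2
  CH2 → C:1 H:2
  CH2NH2 → C:1 H:4 N:1
Element totals:
  C: 7
  H: 15
  N: 1
  O: 2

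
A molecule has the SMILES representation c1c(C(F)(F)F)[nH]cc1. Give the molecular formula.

C5H4F3N

Atom tally by fragment:
  pyrrole ring core → C:4 H:5 N:1
  (− 1 ring H displaced by substituents)
  + CF3 → C:1 F:3
Element totals:
  C: 5
  H: 4
  F: 3
  N: 1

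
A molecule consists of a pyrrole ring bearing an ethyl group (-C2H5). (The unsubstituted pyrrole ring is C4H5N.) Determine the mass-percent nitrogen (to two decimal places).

14.72%

Atom tally by fragment:
  pyrrole ring core → C:4 H:5 N:1
  (− 1 ring H displaced by substituents)
  + C2H5 → C:2 H:5
Element totals:
  C: 6
  H: 9
  N: 1
Molecular formula: C6H9N.
Molar mass = 95.145 g/mol.
Mass from N: 1 × 14.007 = 14.007 g/mol.
%N = 14.007 / 95.145 × 100 = 14.72%.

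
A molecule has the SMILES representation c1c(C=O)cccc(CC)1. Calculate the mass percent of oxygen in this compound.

11.92%

Atom tally by fragment:
  benzene ring core → C:6 H:6
  (− 2 ring H displaced by substituents)
  + CHO → C:1 H:1 O:1
  + C2H5 → C:2 H:5
Element totals:
  C: 9
  H: 10
  O: 1
Molecular formula: C9H10O.
Molar mass = 134.178 g/mol.
Mass from O: 1 × 15.999 = 15.999 g/mol.
%O = 15.999 / 134.178 × 100 = 11.92%.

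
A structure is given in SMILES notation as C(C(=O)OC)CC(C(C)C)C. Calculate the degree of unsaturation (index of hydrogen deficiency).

1

Atom tally by fragment:
  CH3OOCCH2 → C:3 H:5 O:2
  CH2 → C:1 H:2
  CH(CH(CH3)2) → C:4 H:8
  CH3 → C:1 H:3
Element totals:
  C: 9
  H: 18
  O: 2
Molecular formula: C9H18O2.
DoU = (2C + 2 + N − H − X) / 2 = (2·9 + 2 + 0 − 18 − 0) / 2 = 1.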